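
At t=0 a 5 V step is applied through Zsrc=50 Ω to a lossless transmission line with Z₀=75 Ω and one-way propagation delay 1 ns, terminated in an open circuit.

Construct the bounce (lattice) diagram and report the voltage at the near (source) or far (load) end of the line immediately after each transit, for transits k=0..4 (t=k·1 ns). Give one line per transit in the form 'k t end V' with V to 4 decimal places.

0 0 source 3.0000
1 1 load 6.0000
2 2 source 5.4000
3 3 load 4.8000
4 4 source 4.9200

Γ_L=1.000000, Γ_S=-0.200000; launch V₁=5·75/125=3.000000
k=0 src: V=3.0000
k=1 load: inc=3.000000, refl=3.000000·1.000000=3.0000; V=0.000000+3.000000+3.000000=6.0000
k=2 src: inc=3.000000, refl=3.000000·-0.200000=-0.6000; V=3.000000+3.000000+-0.600000=5.4000
k=3 load: inc=-0.600000, refl=-0.600000·1.000000=-0.6000; V=6.000000+-0.600000+-0.600000=4.8000
k=4 src: inc=-0.600000, refl=-0.600000·-0.200000=0.1200; V=5.400000+-0.600000+0.120000=4.9200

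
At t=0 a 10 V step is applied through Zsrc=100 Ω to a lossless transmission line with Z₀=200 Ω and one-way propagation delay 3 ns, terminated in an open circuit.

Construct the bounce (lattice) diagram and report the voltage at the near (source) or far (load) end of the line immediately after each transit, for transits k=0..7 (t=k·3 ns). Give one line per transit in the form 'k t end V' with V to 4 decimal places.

Γ_L=1.000000, Γ_S=-0.333333; launch V₁=10·200/300=6.666667
k=0 src: V=6.6667
k=1 load: inc=6.666667, refl=6.666667·1.000000=6.6667; V=0.000000+6.666667+6.666667=13.3333
k=2 src: inc=6.666667, refl=6.666667·-0.333333=-2.2222; V=6.666667+6.666667+-2.222222=11.1111
k=3 load: inc=-2.222222, refl=-2.222222·1.000000=-2.2222; V=13.333333+-2.222222+-2.222222=8.8889
k=4 src: inc=-2.222222, refl=-2.222222·-0.333333=0.7407; V=11.111111+-2.222222+0.740741=9.6296
k=5 load: inc=0.740741, refl=0.740741·1.000000=0.7407; V=8.888889+0.740741+0.740741=10.3704
k=6 src: inc=0.740741, refl=0.740741·-0.333333=-0.2469; V=9.629630+0.740741+-0.246914=10.1235
k=7 load: inc=-0.246914, refl=-0.246914·1.000000=-0.2469; V=10.370370+-0.246914+-0.246914=9.8765

0 0 source 6.6667
1 3 load 13.3333
2 6 source 11.1111
3 9 load 8.8889
4 12 source 9.6296
5 15 load 10.3704
6 18 source 10.1235
7 21 load 9.8765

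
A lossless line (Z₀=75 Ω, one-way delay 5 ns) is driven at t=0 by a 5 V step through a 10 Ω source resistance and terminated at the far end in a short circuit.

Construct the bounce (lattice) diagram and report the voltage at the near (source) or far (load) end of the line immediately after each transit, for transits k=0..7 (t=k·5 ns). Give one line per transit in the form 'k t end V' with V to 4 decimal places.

Γ_L=-1.000000, Γ_S=-0.764706; launch V₁=5·75/85=4.411765
k=0 src: V=4.4118
k=1 load: inc=4.411765, refl=4.411765·-1.000000=-4.4118; V=0.000000+4.411765+-4.411765=0.0000
k=2 src: inc=-4.411765, refl=-4.411765·-0.764706=3.3737; V=4.411765+-4.411765+3.373702=3.3737
k=3 load: inc=3.373702, refl=3.373702·-1.000000=-3.3737; V=0.000000+3.373702+-3.373702=0.0000
k=4 src: inc=-3.373702, refl=-3.373702·-0.764706=2.5799; V=3.373702+-3.373702+2.579890=2.5799
k=5 load: inc=2.579890, refl=2.579890·-1.000000=-2.5799; V=0.000000+2.579890+-2.579890=0.0000
k=6 src: inc=-2.579890, refl=-2.579890·-0.764706=1.9729; V=2.579890+-2.579890+1.972857=1.9729
k=7 load: inc=1.972857, refl=1.972857·-1.000000=-1.9729; V=0.000000+1.972857+-1.972857=0.0000

0 0 source 4.4118
1 5 load 0.0000
2 10 source 3.3737
3 15 load 0.0000
4 20 source 2.5799
5 25 load 0.0000
6 30 source 1.9729
7 35 load 0.0000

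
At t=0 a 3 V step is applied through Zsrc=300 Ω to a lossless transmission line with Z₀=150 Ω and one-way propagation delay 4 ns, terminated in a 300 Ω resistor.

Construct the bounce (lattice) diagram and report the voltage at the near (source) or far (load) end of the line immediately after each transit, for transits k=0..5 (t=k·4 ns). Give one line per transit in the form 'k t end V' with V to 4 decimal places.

0 0 source 1.0000
1 4 load 1.3333
2 8 source 1.4444
3 12 load 1.4815
4 16 source 1.4938
5 20 load 1.4979

Γ_L=0.333333, Γ_S=0.333333; launch V₁=3·150/450=1.000000
k=0 src: V=1.0000
k=1 load: inc=1.000000, refl=1.000000·0.333333=0.3333; V=0.000000+1.000000+0.333333=1.3333
k=2 src: inc=0.333333, refl=0.333333·0.333333=0.1111; V=1.000000+0.333333+0.111111=1.4444
k=3 load: inc=0.111111, refl=0.111111·0.333333=0.0370; V=1.333333+0.111111+0.037037=1.4815
k=4 src: inc=0.037037, refl=0.037037·0.333333=0.0123; V=1.444444+0.037037+0.012346=1.4938
k=5 load: inc=0.012346, refl=0.012346·0.333333=0.0041; V=1.481481+0.012346+0.004115=1.4979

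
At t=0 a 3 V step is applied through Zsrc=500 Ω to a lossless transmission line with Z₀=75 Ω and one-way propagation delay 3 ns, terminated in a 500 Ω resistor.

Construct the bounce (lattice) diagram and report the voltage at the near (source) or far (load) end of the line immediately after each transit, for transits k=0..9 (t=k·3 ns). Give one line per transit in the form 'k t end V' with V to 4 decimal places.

0 0 source 0.3913
1 3 load 0.6805
2 6 source 0.8943
3 9 load 1.0523
4 12 source 1.1691
5 15 load 1.2554
6 18 source 1.3192
7 21 load 1.3664
8 24 source 1.4012
9 27 load 1.4270

Γ_L=0.739130, Γ_S=0.739130; launch V₁=3·75/575=0.391304
k=0 src: V=0.3913
k=1 load: inc=0.391304, refl=0.391304·0.739130=0.2892; V=0.000000+0.391304+0.289225=0.6805
k=2 src: inc=0.289225, refl=0.289225·0.739130=0.2138; V=0.391304+0.289225+0.213775=0.8943
k=3 load: inc=0.213775, refl=0.213775·0.739130=0.1580; V=0.680529+0.213775+0.158008=1.0523
k=4 src: inc=0.158008, refl=0.158008·0.739130=0.1168; V=0.894304+0.158008+0.116788=1.1691
k=5 load: inc=0.116788, refl=0.116788·0.739130=0.0863; V=1.052312+0.116788+0.086322=1.2554
k=6 src: inc=0.086322, refl=0.086322·0.739130=0.0638; V=1.169100+0.086322+0.063803=1.3192
k=7 load: inc=0.063803, refl=0.063803·0.739130=0.0472; V=1.255422+0.063803+0.047159=1.3664
k=8 src: inc=0.047159, refl=0.047159·0.739130=0.0349; V=1.319225+0.047159+0.034856=1.4012
k=9 load: inc=0.034856, refl=0.034856·0.739130=0.0258; V=1.366384+0.034856+0.025763=1.4270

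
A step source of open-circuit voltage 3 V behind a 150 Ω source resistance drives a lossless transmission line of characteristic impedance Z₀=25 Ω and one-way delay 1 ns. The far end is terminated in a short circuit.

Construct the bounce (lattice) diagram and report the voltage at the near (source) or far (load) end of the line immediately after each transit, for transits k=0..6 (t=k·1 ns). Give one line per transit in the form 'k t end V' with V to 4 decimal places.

0 0 source 0.4286
1 1 load 0.0000
2 2 source -0.3061
3 3 load 0.0000
4 4 source 0.2187
5 5 load 0.0000
6 6 source -0.1562

Γ_L=-1.000000, Γ_S=0.714286; launch V₁=3·25/175=0.428571
k=0 src: V=0.4286
k=1 load: inc=0.428571, refl=0.428571·-1.000000=-0.4286; V=0.000000+0.428571+-0.428571=0.0000
k=2 src: inc=-0.428571, refl=-0.428571·0.714286=-0.3061; V=0.428571+-0.428571+-0.306122=-0.3061
k=3 load: inc=-0.306122, refl=-0.306122·-1.000000=0.3061; V=0.000000+-0.306122+0.306122=0.0000
k=4 src: inc=0.306122, refl=0.306122·0.714286=0.2187; V=-0.306122+0.306122+0.218659=0.2187
k=5 load: inc=0.218659, refl=0.218659·-1.000000=-0.2187; V=0.000000+0.218659+-0.218659=0.0000
k=6 src: inc=-0.218659, refl=-0.218659·0.714286=-0.1562; V=0.218659+-0.218659+-0.156185=-0.1562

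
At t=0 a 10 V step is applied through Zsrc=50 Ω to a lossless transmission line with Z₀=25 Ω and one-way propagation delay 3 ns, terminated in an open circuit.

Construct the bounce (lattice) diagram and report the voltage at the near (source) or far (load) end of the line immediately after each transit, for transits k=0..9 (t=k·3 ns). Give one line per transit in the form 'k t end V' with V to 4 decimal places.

0 0 source 3.3333
1 3 load 6.6667
2 6 source 7.7778
3 9 load 8.8889
4 12 source 9.2593
5 15 load 9.6296
6 18 source 9.7531
7 21 load 9.8765
8 24 source 9.9177
9 27 load 9.9588

Γ_L=1.000000, Γ_S=0.333333; launch V₁=10·25/75=3.333333
k=0 src: V=3.3333
k=1 load: inc=3.333333, refl=3.333333·1.000000=3.3333; V=0.000000+3.333333+3.333333=6.6667
k=2 src: inc=3.333333, refl=3.333333·0.333333=1.1111; V=3.333333+3.333333+1.111111=7.7778
k=3 load: inc=1.111111, refl=1.111111·1.000000=1.1111; V=6.666667+1.111111+1.111111=8.8889
k=4 src: inc=1.111111, refl=1.111111·0.333333=0.3704; V=7.777778+1.111111+0.370370=9.2593
k=5 load: inc=0.370370, refl=0.370370·1.000000=0.3704; V=8.888889+0.370370+0.370370=9.6296
k=6 src: inc=0.370370, refl=0.370370·0.333333=0.1235; V=9.259259+0.370370+0.123457=9.7531
k=7 load: inc=0.123457, refl=0.123457·1.000000=0.1235; V=9.629630+0.123457+0.123457=9.8765
k=8 src: inc=0.123457, refl=0.123457·0.333333=0.0412; V=9.753086+0.123457+0.041152=9.9177
k=9 load: inc=0.041152, refl=0.041152·1.000000=0.0412; V=9.876543+0.041152+0.041152=9.9588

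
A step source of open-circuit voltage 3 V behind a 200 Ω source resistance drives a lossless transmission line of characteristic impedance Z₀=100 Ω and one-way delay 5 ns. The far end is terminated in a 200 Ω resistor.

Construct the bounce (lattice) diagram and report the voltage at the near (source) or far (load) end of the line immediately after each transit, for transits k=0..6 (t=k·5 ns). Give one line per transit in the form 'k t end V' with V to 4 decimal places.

0 0 source 1.0000
1 5 load 1.3333
2 10 source 1.4444
3 15 load 1.4815
4 20 source 1.4938
5 25 load 1.4979
6 30 source 1.4993

Γ_L=0.333333, Γ_S=0.333333; launch V₁=3·100/300=1.000000
k=0 src: V=1.0000
k=1 load: inc=1.000000, refl=1.000000·0.333333=0.3333; V=0.000000+1.000000+0.333333=1.3333
k=2 src: inc=0.333333, refl=0.333333·0.333333=0.1111; V=1.000000+0.333333+0.111111=1.4444
k=3 load: inc=0.111111, refl=0.111111·0.333333=0.0370; V=1.333333+0.111111+0.037037=1.4815
k=4 src: inc=0.037037, refl=0.037037·0.333333=0.0123; V=1.444444+0.037037+0.012346=1.4938
k=5 load: inc=0.012346, refl=0.012346·0.333333=0.0041; V=1.481481+0.012346+0.004115=1.4979
k=6 src: inc=0.004115, refl=0.004115·0.333333=0.0014; V=1.493827+0.004115+0.001372=1.4993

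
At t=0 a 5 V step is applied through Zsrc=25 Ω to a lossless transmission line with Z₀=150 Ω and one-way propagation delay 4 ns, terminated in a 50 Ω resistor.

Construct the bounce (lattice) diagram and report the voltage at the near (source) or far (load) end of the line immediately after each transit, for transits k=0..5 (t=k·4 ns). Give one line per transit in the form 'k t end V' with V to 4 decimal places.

0 0 source 4.2857
1 4 load 2.1429
2 8 source 3.6735
3 12 load 2.9082
4 16 source 3.4548
5 20 load 3.1815

Γ_L=-0.500000, Γ_S=-0.714286; launch V₁=5·150/175=4.285714
k=0 src: V=4.2857
k=1 load: inc=4.285714, refl=4.285714·-0.500000=-2.1429; V=0.000000+4.285714+-2.142857=2.1429
k=2 src: inc=-2.142857, refl=-2.142857·-0.714286=1.5306; V=4.285714+-2.142857+1.530612=3.6735
k=3 load: inc=1.530612, refl=1.530612·-0.500000=-0.7653; V=2.142857+1.530612+-0.765306=2.9082
k=4 src: inc=-0.765306, refl=-0.765306·-0.714286=0.5466; V=3.673469+-0.765306+0.546647=3.4548
k=5 load: inc=0.546647, refl=0.546647·-0.500000=-0.2733; V=2.908163+0.546647+-0.273324=3.1815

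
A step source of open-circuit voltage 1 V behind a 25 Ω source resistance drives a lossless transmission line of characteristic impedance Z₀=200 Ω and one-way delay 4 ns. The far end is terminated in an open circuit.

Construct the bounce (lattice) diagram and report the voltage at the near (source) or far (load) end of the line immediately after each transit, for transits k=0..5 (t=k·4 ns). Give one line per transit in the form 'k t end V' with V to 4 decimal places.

Γ_L=1.000000, Γ_S=-0.777778; launch V₁=1·200/225=0.888889
k=0 src: V=0.8889
k=1 load: inc=0.888889, refl=0.888889·1.000000=0.8889; V=0.000000+0.888889+0.888889=1.7778
k=2 src: inc=0.888889, refl=0.888889·-0.777778=-0.6914; V=0.888889+0.888889+-0.691358=1.0864
k=3 load: inc=-0.691358, refl=-0.691358·1.000000=-0.6914; V=1.777778+-0.691358+-0.691358=0.3951
k=4 src: inc=-0.691358, refl=-0.691358·-0.777778=0.5377; V=1.086420+-0.691358+0.537723=0.9328
k=5 load: inc=0.537723, refl=0.537723·1.000000=0.5377; V=0.395062+0.537723+0.537723=1.4705

0 0 source 0.8889
1 4 load 1.7778
2 8 source 1.0864
3 12 load 0.3951
4 16 source 0.9328
5 20 load 1.4705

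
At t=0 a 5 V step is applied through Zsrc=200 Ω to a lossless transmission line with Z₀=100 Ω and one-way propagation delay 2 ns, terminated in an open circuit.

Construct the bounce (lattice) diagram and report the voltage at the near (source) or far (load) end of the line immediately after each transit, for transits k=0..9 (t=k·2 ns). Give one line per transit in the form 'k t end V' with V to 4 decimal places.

Γ_L=1.000000, Γ_S=0.333333; launch V₁=5·100/300=1.666667
k=0 src: V=1.6667
k=1 load: inc=1.666667, refl=1.666667·1.000000=1.6667; V=0.000000+1.666667+1.666667=3.3333
k=2 src: inc=1.666667, refl=1.666667·0.333333=0.5556; V=1.666667+1.666667+0.555556=3.8889
k=3 load: inc=0.555556, refl=0.555556·1.000000=0.5556; V=3.333333+0.555556+0.555556=4.4444
k=4 src: inc=0.555556, refl=0.555556·0.333333=0.1852; V=3.888889+0.555556+0.185185=4.6296
k=5 load: inc=0.185185, refl=0.185185·1.000000=0.1852; V=4.444444+0.185185+0.185185=4.8148
k=6 src: inc=0.185185, refl=0.185185·0.333333=0.0617; V=4.629630+0.185185+0.061728=4.8765
k=7 load: inc=0.061728, refl=0.061728·1.000000=0.0617; V=4.814815+0.061728+0.061728=4.9383
k=8 src: inc=0.061728, refl=0.061728·0.333333=0.0206; V=4.876543+0.061728+0.020576=4.9588
k=9 load: inc=0.020576, refl=0.020576·1.000000=0.0206; V=4.938272+0.020576+0.020576=4.9794

0 0 source 1.6667
1 2 load 3.3333
2 4 source 3.8889
3 6 load 4.4444
4 8 source 4.6296
5 10 load 4.8148
6 12 source 4.8765
7 14 load 4.9383
8 16 source 4.9588
9 18 load 4.9794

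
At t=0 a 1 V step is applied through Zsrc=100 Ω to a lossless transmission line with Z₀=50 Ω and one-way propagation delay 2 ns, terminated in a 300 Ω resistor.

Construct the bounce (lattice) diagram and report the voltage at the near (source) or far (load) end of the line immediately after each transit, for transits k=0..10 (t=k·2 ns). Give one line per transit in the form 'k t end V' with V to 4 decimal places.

0 0 source 0.3333
1 2 load 0.5714
2 4 source 0.6508
3 6 load 0.7075
4 8 source 0.7264
5 10 load 0.7399
6 12 source 0.7444
7 14 load 0.7476
8 16 source 0.7487
9 18 load 0.7494
10 20 source 0.7497

Γ_L=0.714286, Γ_S=0.333333; launch V₁=1·50/150=0.333333
k=0 src: V=0.3333
k=1 load: inc=0.333333, refl=0.333333·0.714286=0.2381; V=0.000000+0.333333+0.238095=0.5714
k=2 src: inc=0.238095, refl=0.238095·0.333333=0.0794; V=0.333333+0.238095+0.079365=0.6508
k=3 load: inc=0.079365, refl=0.079365·0.714286=0.0567; V=0.571429+0.079365+0.056689=0.7075
k=4 src: inc=0.056689, refl=0.056689·0.333333=0.0189; V=0.650794+0.056689+0.018896=0.7264
k=5 load: inc=0.018896, refl=0.018896·0.714286=0.0135; V=0.707483+0.018896+0.013497=0.7399
k=6 src: inc=0.013497, refl=0.013497·0.333333=0.0045; V=0.726379+0.013497+0.004499=0.7444
k=7 load: inc=0.004499, refl=0.004499·0.714286=0.0032; V=0.739877+0.004499+0.003214=0.7476
k=8 src: inc=0.003214, refl=0.003214·0.333333=0.0011; V=0.744376+0.003214+0.001071=0.7487
k=9 load: inc=0.001071, refl=0.001071·0.714286=0.0008; V=0.747590+0.001071+0.000765=0.7494
k=10 src: inc=0.000765, refl=0.000765·0.333333=0.0003; V=0.748661+0.000765+0.000255=0.7497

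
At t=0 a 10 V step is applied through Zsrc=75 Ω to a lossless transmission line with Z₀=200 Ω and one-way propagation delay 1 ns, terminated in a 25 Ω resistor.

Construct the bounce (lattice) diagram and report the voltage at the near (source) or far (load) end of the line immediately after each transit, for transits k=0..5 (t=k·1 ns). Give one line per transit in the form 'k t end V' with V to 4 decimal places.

Γ_L=-0.777778, Γ_S=-0.454545; launch V₁=10·200/275=7.272727
k=0 src: V=7.2727
k=1 load: inc=7.272727, refl=7.272727·-0.777778=-5.6566; V=0.000000+7.272727+-5.656566=1.6162
k=2 src: inc=-5.656566, refl=-5.656566·-0.454545=2.5712; V=7.272727+-5.656566+2.571166=4.1873
k=3 load: inc=2.571166, refl=2.571166·-0.777778=-1.9998; V=1.616162+2.571166+-1.999796=2.1875
k=4 src: inc=-1.999796, refl=-1.999796·-0.454545=0.9090; V=4.187328+-1.999796+0.908998=3.0965
k=5 load: inc=0.908998, refl=0.908998·-0.777778=-0.7070; V=2.187532+0.908998+-0.706999=2.3895

0 0 source 7.2727
1 1 load 1.6162
2 2 source 4.1873
3 3 load 2.1875
4 4 source 3.0965
5 5 load 2.3895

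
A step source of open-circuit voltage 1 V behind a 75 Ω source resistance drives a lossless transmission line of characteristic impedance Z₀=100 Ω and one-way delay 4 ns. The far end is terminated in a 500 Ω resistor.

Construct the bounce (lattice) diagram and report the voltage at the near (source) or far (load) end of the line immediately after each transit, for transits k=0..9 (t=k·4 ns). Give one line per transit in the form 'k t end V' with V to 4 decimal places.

Γ_L=0.666667, Γ_S=-0.142857; launch V₁=1·100/175=0.571429
k=0 src: V=0.5714
k=1 load: inc=0.571429, refl=0.571429·0.666667=0.3810; V=0.000000+0.571429+0.380952=0.9524
k=2 src: inc=0.380952, refl=0.380952·-0.142857=-0.0544; V=0.571429+0.380952+-0.054422=0.8980
k=3 load: inc=-0.054422, refl=-0.054422·0.666667=-0.0363; V=0.952381+-0.054422+-0.036281=0.8617
k=4 src: inc=-0.036281, refl=-0.036281·-0.142857=0.0052; V=0.897959+-0.036281+0.005183=0.8669
k=5 load: inc=0.005183, refl=0.005183·0.666667=0.0035; V=0.861678+0.005183+0.003455=0.8703
k=6 src: inc=0.003455, refl=0.003455·-0.142857=-0.0005; V=0.866861+0.003455+-0.000494=0.8698
k=7 load: inc=-0.000494, refl=-0.000494·0.666667=-0.0003; V=0.870316+-0.000494+-0.000329=0.8695
k=8 src: inc=-0.000329, refl=-0.000329·-0.142857=0.0000; V=0.869823+-0.000329+0.000047=0.8695
k=9 load: inc=0.000047, refl=0.000047·0.666667=0.0000; V=0.869494+0.000047+0.000031=0.8696

0 0 source 0.5714
1 4 load 0.9524
2 8 source 0.8980
3 12 load 0.8617
4 16 source 0.8669
5 20 load 0.8703
6 24 source 0.8698
7 28 load 0.8695
8 32 source 0.8695
9 36 load 0.8696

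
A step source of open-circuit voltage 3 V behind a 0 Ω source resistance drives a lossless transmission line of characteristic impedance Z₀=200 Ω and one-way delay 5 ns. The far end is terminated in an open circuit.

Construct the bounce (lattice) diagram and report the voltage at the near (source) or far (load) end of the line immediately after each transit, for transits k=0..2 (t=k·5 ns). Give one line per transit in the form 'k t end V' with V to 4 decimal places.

Γ_L=1.000000, Γ_S=-1.000000; launch V₁=3·200/200=3.000000
k=0 src: V=3.0000
k=1 load: inc=3.000000, refl=3.000000·1.000000=3.0000; V=0.000000+3.000000+3.000000=6.0000
k=2 src: inc=3.000000, refl=3.000000·-1.000000=-3.0000; V=3.000000+3.000000+-3.000000=3.0000

0 0 source 3.0000
1 5 load 6.0000
2 10 source 3.0000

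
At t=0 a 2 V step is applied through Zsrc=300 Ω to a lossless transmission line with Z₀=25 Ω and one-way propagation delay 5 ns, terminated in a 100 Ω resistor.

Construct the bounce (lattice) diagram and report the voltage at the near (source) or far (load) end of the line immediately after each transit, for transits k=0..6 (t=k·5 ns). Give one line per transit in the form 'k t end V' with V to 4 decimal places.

0 0 source 0.1538
1 5 load 0.2462
2 10 source 0.3243
3 15 load 0.3711
4 20 source 0.4108
5 25 load 0.4346
6 30 source 0.4547

Γ_L=0.600000, Γ_S=0.846154; launch V₁=2·25/325=0.153846
k=0 src: V=0.1538
k=1 load: inc=0.153846, refl=0.153846·0.600000=0.0923; V=0.000000+0.153846+0.092308=0.2462
k=2 src: inc=0.092308, refl=0.092308·0.846154=0.0781; V=0.153846+0.092308+0.078107=0.3243
k=3 load: inc=0.078107, refl=0.078107·0.600000=0.0469; V=0.246154+0.078107+0.046864=0.3711
k=4 src: inc=0.046864, refl=0.046864·0.846154=0.0397; V=0.324260+0.046864+0.039654=0.4108
k=5 load: inc=0.039654, refl=0.039654·0.600000=0.0238; V=0.371124+0.039654+0.023792=0.4346
k=6 src: inc=0.023792, refl=0.023792·0.846154=0.0201; V=0.410778+0.023792+0.020132=0.4547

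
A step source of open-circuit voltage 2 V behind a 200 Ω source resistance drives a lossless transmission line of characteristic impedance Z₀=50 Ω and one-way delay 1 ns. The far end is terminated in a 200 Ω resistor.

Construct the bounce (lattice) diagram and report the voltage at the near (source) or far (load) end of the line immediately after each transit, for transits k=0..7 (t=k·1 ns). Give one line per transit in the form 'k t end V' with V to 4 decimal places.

Γ_L=0.600000, Γ_S=0.600000; launch V₁=2·50/250=0.400000
k=0 src: V=0.4000
k=1 load: inc=0.400000, refl=0.400000·0.600000=0.2400; V=0.000000+0.400000+0.240000=0.6400
k=2 src: inc=0.240000, refl=0.240000·0.600000=0.1440; V=0.400000+0.240000+0.144000=0.7840
k=3 load: inc=0.144000, refl=0.144000·0.600000=0.0864; V=0.640000+0.144000+0.086400=0.8704
k=4 src: inc=0.086400, refl=0.086400·0.600000=0.0518; V=0.784000+0.086400+0.051840=0.9222
k=5 load: inc=0.051840, refl=0.051840·0.600000=0.0311; V=0.870400+0.051840+0.031104=0.9533
k=6 src: inc=0.031104, refl=0.031104·0.600000=0.0187; V=0.922240+0.031104+0.018662=0.9720
k=7 load: inc=0.018662, refl=0.018662·0.600000=0.0112; V=0.953344+0.018662+0.011197=0.9832

0 0 source 0.4000
1 1 load 0.6400
2 2 source 0.7840
3 3 load 0.8704
4 4 source 0.9222
5 5 load 0.9533
6 6 source 0.9720
7 7 load 0.9832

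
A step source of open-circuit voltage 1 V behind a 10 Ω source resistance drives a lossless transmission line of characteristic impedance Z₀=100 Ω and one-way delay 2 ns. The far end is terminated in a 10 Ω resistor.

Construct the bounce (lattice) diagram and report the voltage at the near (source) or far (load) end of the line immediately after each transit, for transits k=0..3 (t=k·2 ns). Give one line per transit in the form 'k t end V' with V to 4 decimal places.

Γ_L=-0.818182, Γ_S=-0.818182; launch V₁=1·100/110=0.909091
k=0 src: V=0.9091
k=1 load: inc=0.909091, refl=0.909091·-0.818182=-0.7438; V=0.000000+0.909091+-0.743802=0.1653
k=2 src: inc=-0.743802, refl=-0.743802·-0.818182=0.6086; V=0.909091+-0.743802+0.608565=0.7739
k=3 load: inc=0.608565, refl=0.608565·-0.818182=-0.4979; V=0.165289+0.608565+-0.497917=0.2759

0 0 source 0.9091
1 2 load 0.1653
2 4 source 0.7739
3 6 load 0.2759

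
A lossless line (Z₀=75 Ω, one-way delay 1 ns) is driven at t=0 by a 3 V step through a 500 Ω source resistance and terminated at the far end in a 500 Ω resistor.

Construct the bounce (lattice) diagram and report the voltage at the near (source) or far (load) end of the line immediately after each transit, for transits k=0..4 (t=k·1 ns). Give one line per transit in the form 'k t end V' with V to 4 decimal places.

0 0 source 0.3913
1 1 load 0.6805
2 2 source 0.8943
3 3 load 1.0523
4 4 source 1.1691

Γ_L=0.739130, Γ_S=0.739130; launch V₁=3·75/575=0.391304
k=0 src: V=0.3913
k=1 load: inc=0.391304, refl=0.391304·0.739130=0.2892; V=0.000000+0.391304+0.289225=0.6805
k=2 src: inc=0.289225, refl=0.289225·0.739130=0.2138; V=0.391304+0.289225+0.213775=0.8943
k=3 load: inc=0.213775, refl=0.213775·0.739130=0.1580; V=0.680529+0.213775+0.158008=1.0523
k=4 src: inc=0.158008, refl=0.158008·0.739130=0.1168; V=0.894304+0.158008+0.116788=1.1691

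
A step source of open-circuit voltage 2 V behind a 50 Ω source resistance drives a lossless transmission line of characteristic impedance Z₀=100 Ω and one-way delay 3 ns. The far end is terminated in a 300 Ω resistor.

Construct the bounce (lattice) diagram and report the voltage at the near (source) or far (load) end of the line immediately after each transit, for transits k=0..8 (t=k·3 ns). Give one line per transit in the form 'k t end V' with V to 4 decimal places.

Γ_L=0.500000, Γ_S=-0.333333; launch V₁=2·100/150=1.333333
k=0 src: V=1.3333
k=1 load: inc=1.333333, refl=1.333333·0.500000=0.6667; V=0.000000+1.333333+0.666667=2.0000
k=2 src: inc=0.666667, refl=0.666667·-0.333333=-0.2222; V=1.333333+0.666667+-0.222222=1.7778
k=3 load: inc=-0.222222, refl=-0.222222·0.500000=-0.1111; V=2.000000+-0.222222+-0.111111=1.6667
k=4 src: inc=-0.111111, refl=-0.111111·-0.333333=0.0370; V=1.777778+-0.111111+0.037037=1.7037
k=5 load: inc=0.037037, refl=0.037037·0.500000=0.0185; V=1.666667+0.037037+0.018519=1.7222
k=6 src: inc=0.018519, refl=0.018519·-0.333333=-0.0062; V=1.703704+0.018519+-0.006173=1.7160
k=7 load: inc=-0.006173, refl=-0.006173·0.500000=-0.0031; V=1.722222+-0.006173+-0.003086=1.7130
k=8 src: inc=-0.003086, refl=-0.003086·-0.333333=0.0010; V=1.716049+-0.003086+0.001029=1.7140

0 0 source 1.3333
1 3 load 2.0000
2 6 source 1.7778
3 9 load 1.6667
4 12 source 1.7037
5 15 load 1.7222
6 18 source 1.7160
7 21 load 1.7130
8 24 source 1.7140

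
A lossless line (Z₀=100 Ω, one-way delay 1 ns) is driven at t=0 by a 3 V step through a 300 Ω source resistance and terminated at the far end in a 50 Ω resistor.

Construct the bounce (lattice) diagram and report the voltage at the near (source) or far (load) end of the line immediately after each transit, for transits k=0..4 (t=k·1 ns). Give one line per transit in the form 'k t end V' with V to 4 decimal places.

0 0 source 0.7500
1 1 load 0.5000
2 2 source 0.3750
3 3 load 0.4167
4 4 source 0.4375

Γ_L=-0.333333, Γ_S=0.500000; launch V₁=3·100/400=0.750000
k=0 src: V=0.7500
k=1 load: inc=0.750000, refl=0.750000·-0.333333=-0.2500; V=0.000000+0.750000+-0.250000=0.5000
k=2 src: inc=-0.250000, refl=-0.250000·0.500000=-0.1250; V=0.750000+-0.250000+-0.125000=0.3750
k=3 load: inc=-0.125000, refl=-0.125000·-0.333333=0.0417; V=0.500000+-0.125000+0.041667=0.4167
k=4 src: inc=0.041667, refl=0.041667·0.500000=0.0208; V=0.375000+0.041667+0.020833=0.4375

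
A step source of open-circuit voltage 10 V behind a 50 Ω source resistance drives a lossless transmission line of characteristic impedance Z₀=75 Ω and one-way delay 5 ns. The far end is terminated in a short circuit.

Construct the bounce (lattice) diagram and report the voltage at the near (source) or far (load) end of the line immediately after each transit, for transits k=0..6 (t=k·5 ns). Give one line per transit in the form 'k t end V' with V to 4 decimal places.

Γ_L=-1.000000, Γ_S=-0.200000; launch V₁=10·75/125=6.000000
k=0 src: V=6.0000
k=1 load: inc=6.000000, refl=6.000000·-1.000000=-6.0000; V=0.000000+6.000000+-6.000000=0.0000
k=2 src: inc=-6.000000, refl=-6.000000·-0.200000=1.2000; V=6.000000+-6.000000+1.200000=1.2000
k=3 load: inc=1.200000, refl=1.200000·-1.000000=-1.2000; V=0.000000+1.200000+-1.200000=0.0000
k=4 src: inc=-1.200000, refl=-1.200000·-0.200000=0.2400; V=1.200000+-1.200000+0.240000=0.2400
k=5 load: inc=0.240000, refl=0.240000·-1.000000=-0.2400; V=0.000000+0.240000+-0.240000=0.0000
k=6 src: inc=-0.240000, refl=-0.240000·-0.200000=0.0480; V=0.240000+-0.240000+0.048000=0.0480

0 0 source 6.0000
1 5 load 0.0000
2 10 source 1.2000
3 15 load 0.0000
4 20 source 0.2400
5 25 load 0.0000
6 30 source 0.0480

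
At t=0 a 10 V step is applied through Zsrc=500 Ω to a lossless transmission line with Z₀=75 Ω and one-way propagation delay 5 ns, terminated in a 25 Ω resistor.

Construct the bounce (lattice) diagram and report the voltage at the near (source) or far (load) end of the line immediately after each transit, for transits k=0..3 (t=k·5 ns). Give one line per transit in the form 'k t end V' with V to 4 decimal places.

0 0 source 1.3043
1 5 load 0.6522
2 10 source 0.1701
3 15 load 0.4112

Γ_L=-0.500000, Γ_S=0.739130; launch V₁=10·75/575=1.304348
k=0 src: V=1.3043
k=1 load: inc=1.304348, refl=1.304348·-0.500000=-0.6522; V=0.000000+1.304348+-0.652174=0.6522
k=2 src: inc=-0.652174, refl=-0.652174·0.739130=-0.4820; V=1.304348+-0.652174+-0.482042=0.1701
k=3 load: inc=-0.482042, refl=-0.482042·-0.500000=0.2410; V=0.652174+-0.482042+0.241021=0.4112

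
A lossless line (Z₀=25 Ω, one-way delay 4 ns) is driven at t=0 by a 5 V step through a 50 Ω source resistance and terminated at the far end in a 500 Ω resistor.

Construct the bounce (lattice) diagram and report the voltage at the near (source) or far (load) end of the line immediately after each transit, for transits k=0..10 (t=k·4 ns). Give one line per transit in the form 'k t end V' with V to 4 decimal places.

0 0 source 1.6667
1 4 load 3.1746
2 8 source 3.6772
3 12 load 4.1320
4 16 source 4.2836
5 20 load 4.4208
6 24 source 4.4665
7 28 load 4.5079
8 32 source 4.5216
9 36 load 4.5341
10 40 source 4.5383

Γ_L=0.904762, Γ_S=0.333333; launch V₁=5·25/75=1.666667
k=0 src: V=1.6667
k=1 load: inc=1.666667, refl=1.666667·0.904762=1.5079; V=0.000000+1.666667+1.507937=3.1746
k=2 src: inc=1.507937, refl=1.507937·0.333333=0.5026; V=1.666667+1.507937+0.502646=3.6772
k=3 load: inc=0.502646, refl=0.502646·0.904762=0.4548; V=3.174603+0.502646+0.454775=4.1320
k=4 src: inc=0.454775, refl=0.454775·0.333333=0.1516; V=3.677249+0.454775+0.151592=4.2836
k=5 load: inc=0.151592, refl=0.151592·0.904762=0.1372; V=4.132023+0.151592+0.137154=4.4208
k=6 src: inc=0.137154, refl=0.137154·0.333333=0.0457; V=4.283615+0.137154+0.045718=4.4665
k=7 load: inc=0.045718, refl=0.045718·0.904762=0.0414; V=4.420769+0.045718+0.041364=4.5079
k=8 src: inc=0.041364, refl=0.041364·0.333333=0.0138; V=4.466487+0.041364+0.013788=4.5216
k=9 load: inc=0.013788, refl=0.013788·0.904762=0.0125; V=4.507851+0.013788+0.012475=4.5341
k=10 src: inc=0.012475, refl=0.012475·0.333333=0.0042; V=4.521639+0.012475+0.004158=4.5383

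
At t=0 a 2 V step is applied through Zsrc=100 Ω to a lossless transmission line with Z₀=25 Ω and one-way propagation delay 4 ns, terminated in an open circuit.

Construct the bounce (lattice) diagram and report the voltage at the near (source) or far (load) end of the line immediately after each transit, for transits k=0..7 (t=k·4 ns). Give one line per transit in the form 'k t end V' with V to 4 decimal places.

Γ_L=1.000000, Γ_S=0.600000; launch V₁=2·25/125=0.400000
k=0 src: V=0.4000
k=1 load: inc=0.400000, refl=0.400000·1.000000=0.4000; V=0.000000+0.400000+0.400000=0.8000
k=2 src: inc=0.400000, refl=0.400000·0.600000=0.2400; V=0.400000+0.400000+0.240000=1.0400
k=3 load: inc=0.240000, refl=0.240000·1.000000=0.2400; V=0.800000+0.240000+0.240000=1.2800
k=4 src: inc=0.240000, refl=0.240000·0.600000=0.1440; V=1.040000+0.240000+0.144000=1.4240
k=5 load: inc=0.144000, refl=0.144000·1.000000=0.1440; V=1.280000+0.144000+0.144000=1.5680
k=6 src: inc=0.144000, refl=0.144000·0.600000=0.0864; V=1.424000+0.144000+0.086400=1.6544
k=7 load: inc=0.086400, refl=0.086400·1.000000=0.0864; V=1.568000+0.086400+0.086400=1.7408

0 0 source 0.4000
1 4 load 0.8000
2 8 source 1.0400
3 12 load 1.2800
4 16 source 1.4240
5 20 load 1.5680
6 24 source 1.6544
7 28 load 1.7408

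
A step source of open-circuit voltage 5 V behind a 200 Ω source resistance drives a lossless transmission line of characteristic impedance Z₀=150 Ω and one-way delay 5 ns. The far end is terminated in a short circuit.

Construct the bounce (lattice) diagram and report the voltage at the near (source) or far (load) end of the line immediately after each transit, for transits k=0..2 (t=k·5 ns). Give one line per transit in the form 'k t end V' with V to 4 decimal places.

Γ_L=-1.000000, Γ_S=0.142857; launch V₁=5·150/350=2.142857
k=0 src: V=2.1429
k=1 load: inc=2.142857, refl=2.142857·-1.000000=-2.1429; V=0.000000+2.142857+-2.142857=0.0000
k=2 src: inc=-2.142857, refl=-2.142857·0.142857=-0.3061; V=2.142857+-2.142857+-0.306122=-0.3061

0 0 source 2.1429
1 5 load 0.0000
2 10 source -0.3061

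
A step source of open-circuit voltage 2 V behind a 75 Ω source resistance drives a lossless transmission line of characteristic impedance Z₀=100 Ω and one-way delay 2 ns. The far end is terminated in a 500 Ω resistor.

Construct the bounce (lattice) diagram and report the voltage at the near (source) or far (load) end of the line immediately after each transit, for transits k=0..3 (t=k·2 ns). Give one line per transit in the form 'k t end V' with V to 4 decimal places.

0 0 source 1.1429
1 2 load 1.9048
2 4 source 1.7959
3 6 load 1.7234

Γ_L=0.666667, Γ_S=-0.142857; launch V₁=2·100/175=1.142857
k=0 src: V=1.1429
k=1 load: inc=1.142857, refl=1.142857·0.666667=0.7619; V=0.000000+1.142857+0.761905=1.9048
k=2 src: inc=0.761905, refl=0.761905·-0.142857=-0.1088; V=1.142857+0.761905+-0.108844=1.7959
k=3 load: inc=-0.108844, refl=-0.108844·0.666667=-0.0726; V=1.904762+-0.108844+-0.072562=1.7234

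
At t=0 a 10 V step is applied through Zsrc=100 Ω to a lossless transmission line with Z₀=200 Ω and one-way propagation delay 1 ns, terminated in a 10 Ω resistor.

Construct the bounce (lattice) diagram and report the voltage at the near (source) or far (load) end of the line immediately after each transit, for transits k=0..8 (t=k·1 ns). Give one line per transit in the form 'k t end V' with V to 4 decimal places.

Γ_L=-0.904762, Γ_S=-0.333333; launch V₁=10·200/300=6.666667
k=0 src: V=6.6667
k=1 load: inc=6.666667, refl=6.666667·-0.904762=-6.0317; V=0.000000+6.666667+-6.031746=0.6349
k=2 src: inc=-6.031746, refl=-6.031746·-0.333333=2.0106; V=6.666667+-6.031746+2.010582=2.6455
k=3 load: inc=2.010582, refl=2.010582·-0.904762=-1.8191; V=0.634921+2.010582+-1.819098=0.8264
k=4 src: inc=-1.819098, refl=-1.819098·-0.333333=0.6064; V=2.645503+-1.819098+0.606366=1.4328
k=5 load: inc=0.606366, refl=0.606366·-0.904762=-0.5486; V=0.826405+0.606366+-0.548617=0.8842
k=6 src: inc=-0.548617, refl=-0.548617·-0.333333=0.1829; V=1.432771+-0.548617+0.182872=1.0670
k=7 load: inc=0.182872, refl=0.182872·-0.904762=-0.1655; V=0.884154+0.182872+-0.165456=0.9016
k=8 src: inc=-0.165456, refl=-0.165456·-0.333333=0.0552; V=1.067026+-0.165456+0.055152=0.9567

0 0 source 6.6667
1 1 load 0.6349
2 2 source 2.6455
3 3 load 0.8264
4 4 source 1.4328
5 5 load 0.8842
6 6 source 1.0670
7 7 load 0.9016
8 8 source 0.9567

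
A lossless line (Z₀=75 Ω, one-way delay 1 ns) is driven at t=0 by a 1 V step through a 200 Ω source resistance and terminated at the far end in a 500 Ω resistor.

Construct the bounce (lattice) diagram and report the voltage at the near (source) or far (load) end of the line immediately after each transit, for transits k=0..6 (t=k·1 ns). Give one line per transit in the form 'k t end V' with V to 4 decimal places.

0 0 source 0.2727
1 1 load 0.4743
2 2 source 0.5659
3 3 load 0.6337
4 4 source 0.6644
5 5 load 0.6872
6 6 source 0.6975

Γ_L=0.739130, Γ_S=0.454545; launch V₁=1·75/275=0.272727
k=0 src: V=0.2727
k=1 load: inc=0.272727, refl=0.272727·0.739130=0.2016; V=0.000000+0.272727+0.201581=0.4743
k=2 src: inc=0.201581, refl=0.201581·0.454545=0.0916; V=0.272727+0.201581+0.091628=0.5659
k=3 load: inc=0.091628, refl=0.091628·0.739130=0.0677; V=0.474308+0.091628+0.067725=0.6337
k=4 src: inc=0.067725, refl=0.067725·0.454545=0.0308; V=0.565936+0.067725+0.030784=0.6644
k=5 load: inc=0.030784, refl=0.030784·0.739130=0.0228; V=0.633661+0.030784+0.022753=0.6872
k=6 src: inc=0.022753, refl=0.022753·0.454545=0.0103; V=0.664445+0.022753+0.010342=0.6975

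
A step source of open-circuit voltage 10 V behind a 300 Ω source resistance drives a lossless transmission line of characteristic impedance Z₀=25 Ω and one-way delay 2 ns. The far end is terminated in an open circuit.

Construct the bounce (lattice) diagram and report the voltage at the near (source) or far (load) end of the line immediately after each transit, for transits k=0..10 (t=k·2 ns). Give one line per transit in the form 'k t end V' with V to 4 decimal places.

Γ_L=1.000000, Γ_S=0.846154; launch V₁=10·25/325=0.769231
k=0 src: V=0.7692
k=1 load: inc=0.769231, refl=0.769231·1.000000=0.7692; V=0.000000+0.769231+0.769231=1.5385
k=2 src: inc=0.769231, refl=0.769231·0.846154=0.6509; V=0.769231+0.769231+0.650888=2.1893
k=3 load: inc=0.650888, refl=0.650888·1.000000=0.6509; V=1.538462+0.650888+0.650888=2.8402
k=4 src: inc=0.650888, refl=0.650888·0.846154=0.5508; V=2.189349+0.650888+0.550751=3.3910
k=5 load: inc=0.550751, refl=0.550751·1.000000=0.5508; V=2.840237+0.550751+0.550751=3.9417
k=6 src: inc=0.550751, refl=0.550751·0.846154=0.4660; V=3.390988+0.550751+0.466020=4.4078
k=7 load: inc=0.466020, refl=0.466020·1.000000=0.4660; V=3.941739+0.466020+0.466020=4.8738
k=8 src: inc=0.466020, refl=0.466020·0.846154=0.3943; V=4.407759+0.466020+0.394325=5.2681
k=9 load: inc=0.394325, refl=0.394325·1.000000=0.3943; V=4.873779+0.394325+0.394325=5.6624
k=10 src: inc=0.394325, refl=0.394325·0.846154=0.3337; V=5.268104+0.394325+0.333659=5.9961

0 0 source 0.7692
1 2 load 1.5385
2 4 source 2.1893
3 6 load 2.8402
4 8 source 3.3910
5 10 load 3.9417
6 12 source 4.4078
7 14 load 4.8738
8 16 source 5.2681
9 18 load 5.6624
10 20 source 5.9961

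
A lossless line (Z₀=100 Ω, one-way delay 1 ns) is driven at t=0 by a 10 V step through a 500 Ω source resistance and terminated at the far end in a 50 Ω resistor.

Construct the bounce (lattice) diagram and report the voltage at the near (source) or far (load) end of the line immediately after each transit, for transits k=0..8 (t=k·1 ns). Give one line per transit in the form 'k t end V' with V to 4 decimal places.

Γ_L=-0.333333, Γ_S=0.666667; launch V₁=10·100/600=1.666667
k=0 src: V=1.6667
k=1 load: inc=1.666667, refl=1.666667·-0.333333=-0.5556; V=0.000000+1.666667+-0.555556=1.1111
k=2 src: inc=-0.555556, refl=-0.555556·0.666667=-0.3704; V=1.666667+-0.555556+-0.370370=0.7407
k=3 load: inc=-0.370370, refl=-0.370370·-0.333333=0.1235; V=1.111111+-0.370370+0.123457=0.8642
k=4 src: inc=0.123457, refl=0.123457·0.666667=0.0823; V=0.740741+0.123457+0.082305=0.9465
k=5 load: inc=0.082305, refl=0.082305·-0.333333=-0.0274; V=0.864198+0.082305+-0.027435=0.9191
k=6 src: inc=-0.027435, refl=-0.027435·0.666667=-0.0183; V=0.946502+-0.027435+-0.018290=0.9008
k=7 load: inc=-0.018290, refl=-0.018290·-0.333333=0.0061; V=0.919067+-0.018290+0.006097=0.9069
k=8 src: inc=0.006097, refl=0.006097·0.666667=0.0041; V=0.900777+0.006097+0.004064=0.9109

0 0 source 1.6667
1 1 load 1.1111
2 2 source 0.7407
3 3 load 0.8642
4 4 source 0.9465
5 5 load 0.9191
6 6 source 0.9008
7 7 load 0.9069
8 8 source 0.9109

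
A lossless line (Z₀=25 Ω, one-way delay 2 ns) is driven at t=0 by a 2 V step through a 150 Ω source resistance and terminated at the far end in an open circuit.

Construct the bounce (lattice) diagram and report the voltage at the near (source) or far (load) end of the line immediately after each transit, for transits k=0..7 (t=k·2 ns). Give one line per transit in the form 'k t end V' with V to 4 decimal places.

Γ_L=1.000000, Γ_S=0.714286; launch V₁=2·25/175=0.285714
k=0 src: V=0.2857
k=1 load: inc=0.285714, refl=0.285714·1.000000=0.2857; V=0.000000+0.285714+0.285714=0.5714
k=2 src: inc=0.285714, refl=0.285714·0.714286=0.2041; V=0.285714+0.285714+0.204082=0.7755
k=3 load: inc=0.204082, refl=0.204082·1.000000=0.2041; V=0.571429+0.204082+0.204082=0.9796
k=4 src: inc=0.204082, refl=0.204082·0.714286=0.1458; V=0.775510+0.204082+0.145773=1.1254
k=5 load: inc=0.145773, refl=0.145773·1.000000=0.1458; V=0.979592+0.145773+0.145773=1.2711
k=6 src: inc=0.145773, refl=0.145773·0.714286=0.1041; V=1.125364+0.145773+0.104123=1.3753
k=7 load: inc=0.104123, refl=0.104123·1.000000=0.1041; V=1.271137+0.104123+0.104123=1.4794

0 0 source 0.2857
1 2 load 0.5714
2 4 source 0.7755
3 6 load 0.9796
4 8 source 1.1254
5 10 load 1.2711
6 12 source 1.3753
7 14 load 1.4794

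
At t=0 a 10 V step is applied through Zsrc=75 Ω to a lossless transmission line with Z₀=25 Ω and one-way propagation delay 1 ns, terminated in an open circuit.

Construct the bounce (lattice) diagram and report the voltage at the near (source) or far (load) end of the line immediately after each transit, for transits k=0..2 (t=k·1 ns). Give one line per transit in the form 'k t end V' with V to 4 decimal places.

0 0 source 2.5000
1 1 load 5.0000
2 2 source 6.2500

Γ_L=1.000000, Γ_S=0.500000; launch V₁=10·25/100=2.500000
k=0 src: V=2.5000
k=1 load: inc=2.500000, refl=2.500000·1.000000=2.5000; V=0.000000+2.500000+2.500000=5.0000
k=2 src: inc=2.500000, refl=2.500000·0.500000=1.2500; V=2.500000+2.500000+1.250000=6.2500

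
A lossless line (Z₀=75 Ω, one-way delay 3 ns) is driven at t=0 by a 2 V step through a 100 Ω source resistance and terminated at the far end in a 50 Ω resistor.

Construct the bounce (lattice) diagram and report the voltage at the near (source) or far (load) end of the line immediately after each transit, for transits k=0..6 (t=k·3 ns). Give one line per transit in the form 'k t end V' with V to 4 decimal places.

0 0 source 0.8571
1 3 load 0.6857
2 6 source 0.6612
3 9 load 0.6661
4 12 source 0.6668
5 15 load 0.6667
6 18 source 0.6667

Γ_L=-0.200000, Γ_S=0.142857; launch V₁=2·75/175=0.857143
k=0 src: V=0.8571
k=1 load: inc=0.857143, refl=0.857143·-0.200000=-0.1714; V=0.000000+0.857143+-0.171429=0.6857
k=2 src: inc=-0.171429, refl=-0.171429·0.142857=-0.0245; V=0.857143+-0.171429+-0.024490=0.6612
k=3 load: inc=-0.024490, refl=-0.024490·-0.200000=0.0049; V=0.685714+-0.024490+0.004898=0.6661
k=4 src: inc=0.004898, refl=0.004898·0.142857=0.0007; V=0.661224+0.004898+0.000700=0.6668
k=5 load: inc=0.000700, refl=0.000700·-0.200000=-0.0001; V=0.666122+0.000700+-0.000140=0.6667
k=6 src: inc=-0.000140, refl=-0.000140·0.142857=-0.0000; V=0.666822+-0.000140+-0.000020=0.6667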